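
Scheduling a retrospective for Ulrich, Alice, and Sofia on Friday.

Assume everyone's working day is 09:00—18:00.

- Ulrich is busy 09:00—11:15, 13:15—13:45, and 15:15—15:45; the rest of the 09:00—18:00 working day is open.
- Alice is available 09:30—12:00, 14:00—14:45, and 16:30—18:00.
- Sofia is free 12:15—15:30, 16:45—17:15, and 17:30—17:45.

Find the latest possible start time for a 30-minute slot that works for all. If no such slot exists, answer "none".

Ulrich free within 09:00–18:00: 11:15–13:15, 13:45–15:15, 15:45–18:00.
Ulrich ∩ Alice: 11:15–12:00, 14:00–14:45, 16:30–18:00.
Ulrich ∩ Alice ∩ Sofia: 14:00–14:45, 16:45–17:15, 17:30–17:45.
Windows ≥ 30 min: 14:00–14:45, 16:45–17:15.
Latest start in the last window 16:45–17:15 is 17:15 − 30 min = 16:45.

16:45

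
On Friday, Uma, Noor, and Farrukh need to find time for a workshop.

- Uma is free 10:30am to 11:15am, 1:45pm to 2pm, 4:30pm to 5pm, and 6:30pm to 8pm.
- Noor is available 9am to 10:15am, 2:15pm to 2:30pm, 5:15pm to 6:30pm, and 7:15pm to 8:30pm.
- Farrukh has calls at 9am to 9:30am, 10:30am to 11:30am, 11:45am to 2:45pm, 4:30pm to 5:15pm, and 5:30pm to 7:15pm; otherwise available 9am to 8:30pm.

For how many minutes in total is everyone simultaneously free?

45 minutes

Farrukh free within 09:00–20:30: 09:30–10:30, 11:30–11:45, 14:45–16:30, 17:15–17:30, 19:15–20:30.
Uma ∩ Noor: 19:15–20:00.
Uma ∩ Noor ∩ Farrukh: 19:15–20:00.
Total common minutes: 45.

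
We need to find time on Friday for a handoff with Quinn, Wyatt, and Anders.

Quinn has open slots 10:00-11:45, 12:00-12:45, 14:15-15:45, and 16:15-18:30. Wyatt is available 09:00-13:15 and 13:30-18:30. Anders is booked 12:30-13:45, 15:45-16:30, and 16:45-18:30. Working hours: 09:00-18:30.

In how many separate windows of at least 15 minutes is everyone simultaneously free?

4

Anders free within 09:00–18:30: 09:00–12:30, 13:45–15:45, 16:30–16:45.
Quinn ∩ Wyatt: 10:00–11:45, 12:00–12:45, 14:15–15:45, 16:15–18:30.
Quinn ∩ Wyatt ∩ Anders: 10:00–11:45, 12:00–12:30, 14:15–15:45, 16:30–16:45.
Windows ≥ 15 min: 10:00–11:45, 12:00–12:30, 14:15–15:45, 16:30–16:45.
That's 4 windows.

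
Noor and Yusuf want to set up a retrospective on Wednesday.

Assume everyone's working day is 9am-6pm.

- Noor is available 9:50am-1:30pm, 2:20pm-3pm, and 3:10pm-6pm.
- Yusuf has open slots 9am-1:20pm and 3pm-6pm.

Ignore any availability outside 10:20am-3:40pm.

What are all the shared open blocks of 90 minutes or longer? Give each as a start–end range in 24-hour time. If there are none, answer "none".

Noor ∩ Yusuf: 09:50–13:20, 15:10–18:00.
Restricted to 10:20–15:40: 10:20–13:20, 15:10–15:40.
Windows ≥ 90 min: 10:20–13:20.

10:20–13:20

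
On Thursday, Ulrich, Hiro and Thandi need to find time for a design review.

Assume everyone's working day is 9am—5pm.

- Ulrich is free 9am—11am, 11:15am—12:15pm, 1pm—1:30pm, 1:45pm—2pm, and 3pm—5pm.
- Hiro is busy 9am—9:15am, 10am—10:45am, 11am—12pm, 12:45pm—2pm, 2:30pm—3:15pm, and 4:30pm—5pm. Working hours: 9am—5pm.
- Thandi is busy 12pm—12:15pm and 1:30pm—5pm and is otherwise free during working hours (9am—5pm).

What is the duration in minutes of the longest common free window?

45 minutes

Hiro free within 09:00–17:00: 09:15–10:00, 10:45–11:00, 12:00–12:45, 14:00–14:30, 15:15–16:30.
Thandi free within 09:00–17:00: 09:00–12:00, 12:15–13:30.
Ulrich ∩ Hiro: 09:15–10:00, 10:45–11:00, 12:00–12:15, 15:15–16:30.
Ulrich ∩ Hiro ∩ Thandi: 09:15–10:00, 10:45–11:00.
Common window lengths: 45, 15 min; longest is 45.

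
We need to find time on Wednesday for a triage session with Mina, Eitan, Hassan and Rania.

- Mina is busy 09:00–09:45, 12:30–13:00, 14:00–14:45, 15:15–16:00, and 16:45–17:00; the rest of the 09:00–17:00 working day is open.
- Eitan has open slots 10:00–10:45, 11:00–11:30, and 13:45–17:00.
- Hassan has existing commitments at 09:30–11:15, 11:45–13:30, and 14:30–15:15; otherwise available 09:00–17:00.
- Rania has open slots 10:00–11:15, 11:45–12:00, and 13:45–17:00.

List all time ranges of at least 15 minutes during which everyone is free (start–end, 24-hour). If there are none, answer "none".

Mina free within 09:00–17:00: 09:45–12:30, 13:00–14:00, 14:45–15:15, 16:00–16:45.
Hassan free within 09:00–17:00: 09:00–09:30, 11:15–11:45, 13:30–14:30, 15:15–17:00.
Mina ∩ Eitan: 10:00–10:45, 11:00–11:30, 13:45–14:00, 14:45–15:15, 16:00–16:45.
Mina ∩ Eitan ∩ Hassan: 11:15–11:30, 13:45–14:00, 16:00–16:45.
Mina ∩ Eitan ∩ Hassan ∩ Rania: 13:45–14:00, 16:00–16:45.
Windows ≥ 15 min: 13:45–14:00, 16:00–16:45.

13:45–14:00, 16:00–16:45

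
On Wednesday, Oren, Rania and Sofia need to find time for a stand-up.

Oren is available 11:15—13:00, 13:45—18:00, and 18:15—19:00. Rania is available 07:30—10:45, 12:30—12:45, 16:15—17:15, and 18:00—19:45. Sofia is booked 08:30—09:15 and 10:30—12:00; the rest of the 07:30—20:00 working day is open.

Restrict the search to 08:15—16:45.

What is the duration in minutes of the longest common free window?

Sofia free within 07:30–20:00: 07:30–08:30, 09:15–10:30, 12:00–20:00.
Oren ∩ Rania: 12:30–12:45, 16:15–17:15, 18:15–19:00.
Oren ∩ Rania ∩ Sofia: 12:30–12:45, 16:15–17:15, 18:15–19:00.
Restricted to 08:15–16:45: 12:30–12:45, 16:15–16:45.
Common window lengths: 15, 30 min; longest is 30.

30 minutes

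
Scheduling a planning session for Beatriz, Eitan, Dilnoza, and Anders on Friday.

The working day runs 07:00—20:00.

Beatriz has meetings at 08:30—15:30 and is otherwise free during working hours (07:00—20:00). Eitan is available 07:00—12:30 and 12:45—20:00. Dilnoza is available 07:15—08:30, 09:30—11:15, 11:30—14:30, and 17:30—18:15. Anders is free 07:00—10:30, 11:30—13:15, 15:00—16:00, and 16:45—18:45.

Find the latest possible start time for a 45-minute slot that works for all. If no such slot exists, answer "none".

Beatriz free within 07:00–20:00: 07:00–08:30, 15:30–20:00.
Beatriz ∩ Eitan: 07:00–08:30, 15:30–20:00.
Beatriz ∩ Eitan ∩ Dilnoza: 07:15–08:30, 17:30–18:15.
Beatriz ∩ Eitan ∩ Dilnoza ∩ Anders: 07:15–08:30, 17:30–18:15.
Windows ≥ 45 min: 07:15–08:30, 17:30–18:15.
Latest start in the last window 17:30–18:15 is 18:15 − 45 min = 17:30.

17:30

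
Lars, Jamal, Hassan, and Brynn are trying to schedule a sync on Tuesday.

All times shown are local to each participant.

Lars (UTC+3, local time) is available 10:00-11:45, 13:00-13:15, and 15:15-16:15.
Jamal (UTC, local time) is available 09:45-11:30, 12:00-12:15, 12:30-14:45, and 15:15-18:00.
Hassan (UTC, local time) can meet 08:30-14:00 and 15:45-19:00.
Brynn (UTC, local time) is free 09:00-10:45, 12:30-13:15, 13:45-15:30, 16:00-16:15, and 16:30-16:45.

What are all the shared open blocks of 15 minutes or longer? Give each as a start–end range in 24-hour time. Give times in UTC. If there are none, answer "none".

Lars → UTC: 07:00–08:45, 10:00–10:15, 12:15–13:15.
Jamal → UTC: 09:45–11:30, 12:00–12:15, 12:30–14:45, 15:15–18:00.
Hassan → UTC: 08:30–14:00, 15:45–19:00.
Brynn → UTC: 09:00–10:45, 12:30–13:15, 13:45–15:30, 16:00–16:15, 16:30–16:45.
Lars ∩ Jamal: 10:00–10:15, 12:30–13:15.
Lars ∩ Jamal ∩ Hassan: 10:00–10:15, 12:30–13:15.
Lars ∩ Jamal ∩ Hassan ∩ Brynn: 10:00–10:15, 12:30–13:15.
Windows ≥ 15 min: 10:00–10:15, 12:30–13:15.

10:00–10:15, 12:30–13:15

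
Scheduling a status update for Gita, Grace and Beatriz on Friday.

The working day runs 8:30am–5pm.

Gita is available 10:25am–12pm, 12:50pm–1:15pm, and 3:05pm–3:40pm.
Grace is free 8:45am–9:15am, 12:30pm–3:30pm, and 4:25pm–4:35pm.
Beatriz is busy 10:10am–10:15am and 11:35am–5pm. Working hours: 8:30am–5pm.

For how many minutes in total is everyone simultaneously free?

Beatriz free within 08:30–17:00: 08:30–10:10, 10:15–11:35.
Gita ∩ Grace: 12:50–13:15, 15:05–15:30.
Gita ∩ Grace ∩ Beatriz: (none).
Total common minutes: 0.

0 minutes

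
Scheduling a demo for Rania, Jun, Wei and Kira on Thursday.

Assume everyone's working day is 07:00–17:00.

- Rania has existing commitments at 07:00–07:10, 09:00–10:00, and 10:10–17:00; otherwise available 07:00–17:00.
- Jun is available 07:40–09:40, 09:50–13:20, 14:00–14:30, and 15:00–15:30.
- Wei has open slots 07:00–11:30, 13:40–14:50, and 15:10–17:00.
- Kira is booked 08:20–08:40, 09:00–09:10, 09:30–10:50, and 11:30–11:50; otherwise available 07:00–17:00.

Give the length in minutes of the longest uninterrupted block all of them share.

40 minutes

Rania free within 07:00–17:00: 07:10–09:00, 10:00–10:10.
Kira free within 07:00–17:00: 07:00–08:20, 08:40–09:00, 09:10–09:30, 10:50–11:30, 11:50–17:00.
Rania ∩ Jun: 07:40–09:00, 10:00–10:10.
Rania ∩ Jun ∩ Wei: 07:40–09:00, 10:00–10:10.
Rania ∩ Jun ∩ Wei ∩ Kira: 07:40–08:20, 08:40–09:00.
Common window lengths: 40, 20 min; longest is 40.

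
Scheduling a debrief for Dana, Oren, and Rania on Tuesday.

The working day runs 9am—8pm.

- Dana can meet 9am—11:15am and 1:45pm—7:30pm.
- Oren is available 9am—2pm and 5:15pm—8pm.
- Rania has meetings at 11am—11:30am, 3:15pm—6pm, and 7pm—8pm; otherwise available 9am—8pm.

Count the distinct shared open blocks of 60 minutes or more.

2

Rania free within 09:00–20:00: 09:00–11:00, 11:30–15:15, 18:00–19:00.
Dana ∩ Oren: 09:00–11:15, 13:45–14:00, 17:15–19:30.
Dana ∩ Oren ∩ Rania: 09:00–11:00, 13:45–14:00, 18:00–19:00.
Windows ≥ 60 min: 09:00–11:00, 18:00–19:00.
That's 2 windows.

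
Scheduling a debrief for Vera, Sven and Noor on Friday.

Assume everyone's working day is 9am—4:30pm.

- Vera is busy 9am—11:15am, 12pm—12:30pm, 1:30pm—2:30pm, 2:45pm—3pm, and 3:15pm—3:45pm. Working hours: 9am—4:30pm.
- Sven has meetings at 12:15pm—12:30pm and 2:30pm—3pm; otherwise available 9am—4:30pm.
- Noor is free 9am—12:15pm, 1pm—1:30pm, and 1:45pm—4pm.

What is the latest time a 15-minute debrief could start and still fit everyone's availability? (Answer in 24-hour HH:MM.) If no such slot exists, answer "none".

Vera free within 09:00–16:30: 11:15–12:00, 12:30–13:30, 14:30–14:45, 15:00–15:15, 15:45–16:30.
Sven free within 09:00–16:30: 09:00–12:15, 12:30–14:30, 15:00–16:30.
Vera ∩ Sven: 11:15–12:00, 12:30–13:30, 15:00–15:15, 15:45–16:30.
Vera ∩ Sven ∩ Noor: 11:15–12:00, 13:00–13:30, 15:00–15:15, 15:45–16:00.
Windows ≥ 15 min: 11:15–12:00, 13:00–13:30, 15:00–15:15, 15:45–16:00.
Latest start in the last window 15:45–16:00 is 16:00 − 15 min = 15:45.

15:45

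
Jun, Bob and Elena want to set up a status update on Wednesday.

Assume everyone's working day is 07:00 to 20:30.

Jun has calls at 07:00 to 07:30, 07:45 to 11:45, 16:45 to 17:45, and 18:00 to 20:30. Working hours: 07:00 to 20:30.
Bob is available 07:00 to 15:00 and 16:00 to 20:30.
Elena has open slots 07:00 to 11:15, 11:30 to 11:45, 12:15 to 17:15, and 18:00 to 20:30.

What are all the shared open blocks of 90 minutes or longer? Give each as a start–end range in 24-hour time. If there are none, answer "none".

Jun free within 07:00–20:30: 07:30–07:45, 11:45–16:45, 17:45–18:00.
Jun ∩ Bob: 07:30–07:45, 11:45–15:00, 16:00–16:45, 17:45–18:00.
Jun ∩ Bob ∩ Elena: 07:30–07:45, 12:15–15:00, 16:00–16:45.
Windows ≥ 90 min: 12:15–15:00.

12:15–15:00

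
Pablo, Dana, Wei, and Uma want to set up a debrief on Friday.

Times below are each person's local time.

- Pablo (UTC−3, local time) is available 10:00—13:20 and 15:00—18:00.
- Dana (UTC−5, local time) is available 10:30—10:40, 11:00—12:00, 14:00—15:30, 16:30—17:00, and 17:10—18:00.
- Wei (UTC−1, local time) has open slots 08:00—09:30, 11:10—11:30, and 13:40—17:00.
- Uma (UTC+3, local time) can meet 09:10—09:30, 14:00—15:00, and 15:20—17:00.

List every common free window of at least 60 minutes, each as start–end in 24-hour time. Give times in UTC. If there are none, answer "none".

none

Pablo → UTC: 13:00–16:20, 18:00–21:00.
Dana → UTC: 15:30–15:40, 16:00–17:00, 19:00–20:30, 21:30–22:00, 22:10–23:00.
Wei → UTC: 09:00–10:30, 12:10–12:30, 14:40–18:00.
Uma → UTC: 06:10–06:30, 11:00–12:00, 12:20–14:00.
Pablo ∩ Dana: 15:30–15:40, 16:00–16:20, 19:00–20:30.
Pablo ∩ Dana ∩ Wei: 15:30–15:40, 16:00–16:20.
Pablo ∩ Dana ∩ Wei ∩ Uma: (none).
Windows ≥ 60 min: (none).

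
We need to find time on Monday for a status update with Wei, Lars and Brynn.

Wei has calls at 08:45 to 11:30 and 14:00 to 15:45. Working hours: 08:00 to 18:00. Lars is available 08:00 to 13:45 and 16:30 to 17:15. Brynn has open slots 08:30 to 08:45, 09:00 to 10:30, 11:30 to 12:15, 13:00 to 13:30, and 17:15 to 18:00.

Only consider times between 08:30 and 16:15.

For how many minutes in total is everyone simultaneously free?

90 minutes

Wei free within 08:00–18:00: 08:00–08:45, 11:30–14:00, 15:45–18:00.
Wei ∩ Lars: 08:00–08:45, 11:30–13:45, 16:30–17:15.
Wei ∩ Lars ∩ Brynn: 08:30–08:45, 11:30–12:15, 13:00–13:30.
Restricted to 08:30–16:15: 08:30–08:45, 11:30–12:15, 13:00–13:30.
Total common minutes: 15 + 45 + 30 = 90.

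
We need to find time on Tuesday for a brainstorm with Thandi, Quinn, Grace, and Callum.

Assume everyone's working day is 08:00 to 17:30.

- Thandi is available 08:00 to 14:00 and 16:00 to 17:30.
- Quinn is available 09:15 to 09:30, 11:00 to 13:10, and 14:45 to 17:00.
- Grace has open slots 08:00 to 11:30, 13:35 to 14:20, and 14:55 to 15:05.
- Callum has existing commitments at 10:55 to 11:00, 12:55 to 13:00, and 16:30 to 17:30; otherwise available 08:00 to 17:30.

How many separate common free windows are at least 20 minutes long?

1

Callum free within 08:00–17:30: 08:00–10:55, 11:00–12:55, 13:00–16:30.
Thandi ∩ Quinn: 09:15–09:30, 11:00–13:10, 16:00–17:00.
Thandi ∩ Quinn ∩ Grace: 09:15–09:30, 11:00–11:30.
Thandi ∩ Quinn ∩ Grace ∩ Callum: 09:15–09:30, 11:00–11:30.
Windows ≥ 20 min: 11:00–11:30.
That's 1 window.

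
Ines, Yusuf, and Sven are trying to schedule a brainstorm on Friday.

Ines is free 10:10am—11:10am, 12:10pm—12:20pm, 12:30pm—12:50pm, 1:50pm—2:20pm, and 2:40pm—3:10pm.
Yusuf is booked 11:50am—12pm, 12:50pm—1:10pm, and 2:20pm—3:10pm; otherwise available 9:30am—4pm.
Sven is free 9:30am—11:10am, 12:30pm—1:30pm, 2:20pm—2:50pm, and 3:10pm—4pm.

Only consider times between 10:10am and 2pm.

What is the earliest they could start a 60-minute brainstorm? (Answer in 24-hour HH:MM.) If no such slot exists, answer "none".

Yusuf free within 09:30–16:00: 09:30–11:50, 12:00–12:50, 13:10–14:20, 15:10–16:00.
Ines ∩ Yusuf: 10:10–11:10, 12:10–12:20, 12:30–12:50, 13:50–14:20.
Ines ∩ Yusuf ∩ Sven: 10:10–11:10, 12:30–12:50.
Restricted to 10:10–14:00: 10:10–11:10, 12:30–12:50.
Windows ≥ 60 min: 10:10–11:10.
Earliest such window starts at 10:10.

10:10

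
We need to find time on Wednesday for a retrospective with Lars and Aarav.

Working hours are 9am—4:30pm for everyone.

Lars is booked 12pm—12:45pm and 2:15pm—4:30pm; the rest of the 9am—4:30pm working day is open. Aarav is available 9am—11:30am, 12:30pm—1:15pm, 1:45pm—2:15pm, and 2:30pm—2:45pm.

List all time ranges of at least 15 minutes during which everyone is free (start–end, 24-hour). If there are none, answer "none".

09:00–11:30, 12:45–13:15, 13:45–14:15

Lars free within 09:00–16:30: 09:00–12:00, 12:45–14:15.
Lars ∩ Aarav: 09:00–11:30, 12:45–13:15, 13:45–14:15.
Windows ≥ 15 min: 09:00–11:30, 12:45–13:15, 13:45–14:15.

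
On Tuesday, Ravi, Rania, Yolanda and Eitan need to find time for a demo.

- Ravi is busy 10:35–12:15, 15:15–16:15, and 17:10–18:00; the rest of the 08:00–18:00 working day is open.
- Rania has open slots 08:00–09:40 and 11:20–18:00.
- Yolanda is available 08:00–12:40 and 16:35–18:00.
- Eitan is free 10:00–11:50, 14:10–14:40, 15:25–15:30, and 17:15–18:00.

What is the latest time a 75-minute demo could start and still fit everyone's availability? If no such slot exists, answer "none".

Ravi free within 08:00–18:00: 08:00–10:35, 12:15–15:15, 16:15–17:10.
Ravi ∩ Rania: 08:00–09:40, 12:15–15:15, 16:15–17:10.
Ravi ∩ Rania ∩ Yolanda: 08:00–09:40, 12:15–12:40, 16:35–17:10.
Ravi ∩ Rania ∩ Yolanda ∩ Eitan: (none).
Windows ≥ 75 min: (none).

none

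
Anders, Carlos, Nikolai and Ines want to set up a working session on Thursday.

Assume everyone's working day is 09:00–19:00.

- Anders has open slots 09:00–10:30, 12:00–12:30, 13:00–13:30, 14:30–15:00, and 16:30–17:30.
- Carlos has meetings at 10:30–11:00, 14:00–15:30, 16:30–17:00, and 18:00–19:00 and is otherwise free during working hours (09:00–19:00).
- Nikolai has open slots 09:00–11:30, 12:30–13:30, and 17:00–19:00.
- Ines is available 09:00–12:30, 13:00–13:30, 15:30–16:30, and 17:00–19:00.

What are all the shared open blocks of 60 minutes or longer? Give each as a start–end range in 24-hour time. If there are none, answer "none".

Carlos free within 09:00–19:00: 09:00–10:30, 11:00–14:00, 15:30–16:30, 17:00–18:00.
Anders ∩ Carlos: 09:00–10:30, 12:00–12:30, 13:00–13:30, 17:00–17:30.
Anders ∩ Carlos ∩ Nikolai: 09:00–10:30, 13:00–13:30, 17:00–17:30.
Anders ∩ Carlos ∩ Nikolai ∩ Ines: 09:00–10:30, 13:00–13:30, 17:00–17:30.
Windows ≥ 60 min: 09:00–10:30.

09:00–10:30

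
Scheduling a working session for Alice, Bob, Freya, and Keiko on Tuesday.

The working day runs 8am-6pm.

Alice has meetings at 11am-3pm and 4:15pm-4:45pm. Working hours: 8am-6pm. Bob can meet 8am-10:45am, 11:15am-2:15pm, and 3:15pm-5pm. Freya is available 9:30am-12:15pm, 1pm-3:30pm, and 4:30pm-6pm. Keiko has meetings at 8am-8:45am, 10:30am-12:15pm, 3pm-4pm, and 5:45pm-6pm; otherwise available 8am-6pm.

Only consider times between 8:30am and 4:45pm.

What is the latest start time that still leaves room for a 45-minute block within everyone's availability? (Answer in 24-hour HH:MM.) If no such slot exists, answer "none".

09:45

Alice free within 08:00–18:00: 08:00–11:00, 15:00–16:15, 16:45–18:00.
Keiko free within 08:00–18:00: 08:45–10:30, 12:15–15:00, 16:00–17:45.
Alice ∩ Bob: 08:00–10:45, 15:15–16:15, 16:45–17:00.
Alice ∩ Bob ∩ Freya: 09:30–10:45, 15:15–15:30, 16:45–17:00.
Alice ∩ Bob ∩ Freya ∩ Keiko: 09:30–10:30, 16:45–17:00.
Restricted to 08:30–16:45: 09:30–10:30.
Windows ≥ 45 min: 09:30–10:30.
Latest start in the last window 09:30–10:30 is 10:30 − 45 min = 09:45.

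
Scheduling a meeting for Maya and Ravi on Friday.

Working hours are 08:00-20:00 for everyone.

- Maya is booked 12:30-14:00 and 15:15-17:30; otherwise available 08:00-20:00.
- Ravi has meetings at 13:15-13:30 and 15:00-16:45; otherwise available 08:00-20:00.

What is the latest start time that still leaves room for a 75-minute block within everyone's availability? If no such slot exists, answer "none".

Maya free within 08:00–20:00: 08:00–12:30, 14:00–15:15, 17:30–20:00.
Ravi free within 08:00–20:00: 08:00–13:15, 13:30–15:00, 16:45–20:00.
Maya ∩ Ravi: 08:00–12:30, 14:00–15:00, 17:30–20:00.
Windows ≥ 75 min: 08:00–12:30, 17:30–20:00.
Latest start in the last window 17:30–20:00 is 20:00 − 75 min = 18:45.

18:45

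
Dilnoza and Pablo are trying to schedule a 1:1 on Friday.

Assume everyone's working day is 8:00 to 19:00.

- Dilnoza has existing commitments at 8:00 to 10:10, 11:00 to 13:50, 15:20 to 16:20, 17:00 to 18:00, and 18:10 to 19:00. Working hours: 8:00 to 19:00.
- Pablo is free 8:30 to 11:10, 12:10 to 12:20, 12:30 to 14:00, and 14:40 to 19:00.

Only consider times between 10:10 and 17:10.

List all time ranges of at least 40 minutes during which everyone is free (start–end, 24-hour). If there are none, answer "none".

10:10–11:00, 14:40–15:20, 16:20–17:00

Dilnoza free within 08:00–19:00: 10:10–11:00, 13:50–15:20, 16:20–17:00, 18:00–18:10.
Dilnoza ∩ Pablo: 10:10–11:00, 13:50–14:00, 14:40–15:20, 16:20–17:00, 18:00–18:10.
Restricted to 10:10–17:10: 10:10–11:00, 13:50–14:00, 14:40–15:20, 16:20–17:00.
Windows ≥ 40 min: 10:10–11:00, 14:40–15:20, 16:20–17:00.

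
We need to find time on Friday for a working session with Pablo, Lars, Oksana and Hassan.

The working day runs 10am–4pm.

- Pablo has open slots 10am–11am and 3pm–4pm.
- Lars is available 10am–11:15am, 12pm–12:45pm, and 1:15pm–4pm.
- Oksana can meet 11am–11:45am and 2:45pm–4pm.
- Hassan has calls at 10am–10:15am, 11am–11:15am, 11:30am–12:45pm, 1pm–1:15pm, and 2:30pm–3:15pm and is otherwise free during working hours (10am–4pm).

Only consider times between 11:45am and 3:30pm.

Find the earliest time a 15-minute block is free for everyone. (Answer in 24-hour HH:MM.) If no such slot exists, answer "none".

Hassan free within 10:00–16:00: 10:15–11:00, 11:15–11:30, 12:45–13:00, 13:15–14:30, 15:15–16:00.
Pablo ∩ Lars: 10:00–11:00, 15:00–16:00.
Pablo ∩ Lars ∩ Oksana: 15:00–16:00.
Pablo ∩ Lars ∩ Oksana ∩ Hassan: 15:15–16:00.
Restricted to 11:45–15:30: 15:15–15:30.
Windows ≥ 15 min: 15:15–15:30.
Earliest such window starts at 15:15.

15:15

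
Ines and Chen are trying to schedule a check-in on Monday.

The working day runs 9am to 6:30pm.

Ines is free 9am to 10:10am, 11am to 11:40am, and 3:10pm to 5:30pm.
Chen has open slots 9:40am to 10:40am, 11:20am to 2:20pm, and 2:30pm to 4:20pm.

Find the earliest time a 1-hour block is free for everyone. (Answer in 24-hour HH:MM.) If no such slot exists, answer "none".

15:10

Ines ∩ Chen: 09:40–10:10, 11:20–11:40, 15:10–16:20.
Windows ≥ 60 min: 15:10–16:20.
Earliest such window starts at 15:10.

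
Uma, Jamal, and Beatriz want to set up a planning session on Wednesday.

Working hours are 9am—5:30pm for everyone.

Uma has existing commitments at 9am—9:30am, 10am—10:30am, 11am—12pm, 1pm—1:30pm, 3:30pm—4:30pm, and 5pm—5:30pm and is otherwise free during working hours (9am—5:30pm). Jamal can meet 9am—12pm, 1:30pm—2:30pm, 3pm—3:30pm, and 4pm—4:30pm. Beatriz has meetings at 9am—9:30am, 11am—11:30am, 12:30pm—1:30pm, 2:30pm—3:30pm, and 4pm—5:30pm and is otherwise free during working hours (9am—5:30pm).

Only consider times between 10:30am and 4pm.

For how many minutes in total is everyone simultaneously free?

90 minutes

Uma free within 09:00–17:30: 09:30–10:00, 10:30–11:00, 12:00–13:00, 13:30–15:30, 16:30–17:00.
Beatriz free within 09:00–17:30: 09:30–11:00, 11:30–12:30, 13:30–14:30, 15:30–16:00.
Uma ∩ Jamal: 09:30–10:00, 10:30–11:00, 13:30–14:30, 15:00–15:30.
Uma ∩ Jamal ∩ Beatriz: 09:30–10:00, 10:30–11:00, 13:30–14:30.
Restricted to 10:30–16:00: 10:30–11:00, 13:30–14:30.
Total common minutes: 30 + 60 = 90.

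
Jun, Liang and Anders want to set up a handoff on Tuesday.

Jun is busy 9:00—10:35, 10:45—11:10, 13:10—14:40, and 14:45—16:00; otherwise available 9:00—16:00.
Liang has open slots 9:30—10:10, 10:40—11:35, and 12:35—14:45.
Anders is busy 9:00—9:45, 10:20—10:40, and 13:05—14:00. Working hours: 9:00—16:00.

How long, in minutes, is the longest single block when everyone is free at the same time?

30 minutes

Jun free within 09:00–16:00: 10:35–10:45, 11:10–13:10, 14:40–14:45.
Anders free within 09:00–16:00: 09:45–10:20, 10:40–13:05, 14:00–16:00.
Jun ∩ Liang: 10:40–10:45, 11:10–11:35, 12:35–13:10, 14:40–14:45.
Jun ∩ Liang ∩ Anders: 10:40–10:45, 11:10–11:35, 12:35–13:05, 14:40–14:45.
Common window lengths: 5, 25, 30, 5 min; longest is 30.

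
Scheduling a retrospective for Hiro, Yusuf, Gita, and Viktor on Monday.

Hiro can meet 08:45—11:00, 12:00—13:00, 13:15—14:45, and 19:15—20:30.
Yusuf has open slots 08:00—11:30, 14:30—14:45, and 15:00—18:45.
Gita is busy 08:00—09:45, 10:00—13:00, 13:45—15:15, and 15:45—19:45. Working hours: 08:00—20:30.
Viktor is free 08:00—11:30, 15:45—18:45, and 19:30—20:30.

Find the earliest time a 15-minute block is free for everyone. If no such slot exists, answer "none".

09:45

Gita free within 08:00–20:30: 09:45–10:00, 13:00–13:45, 15:15–15:45, 19:45–20:30.
Hiro ∩ Yusuf: 08:45–11:00, 14:30–14:45.
Hiro ∩ Yusuf ∩ Gita: 09:45–10:00.
Hiro ∩ Yusuf ∩ Gita ∩ Viktor: 09:45–10:00.
Windows ≥ 15 min: 09:45–10:00.
Earliest such window starts at 09:45.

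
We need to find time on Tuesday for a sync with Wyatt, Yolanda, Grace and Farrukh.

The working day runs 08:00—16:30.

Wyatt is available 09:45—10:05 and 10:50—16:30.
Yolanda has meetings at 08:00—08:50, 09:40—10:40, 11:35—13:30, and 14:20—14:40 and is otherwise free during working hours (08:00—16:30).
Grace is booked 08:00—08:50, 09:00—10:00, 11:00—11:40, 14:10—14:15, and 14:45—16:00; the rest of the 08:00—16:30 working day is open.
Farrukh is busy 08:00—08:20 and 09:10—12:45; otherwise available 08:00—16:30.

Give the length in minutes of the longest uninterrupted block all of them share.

40 minutes

Yolanda free within 08:00–16:30: 08:50–09:40, 10:40–11:35, 13:30–14:20, 14:40–16:30.
Grace free within 08:00–16:30: 08:50–09:00, 10:00–11:00, 11:40–14:10, 14:15–14:45, 16:00–16:30.
Farrukh free within 08:00–16:30: 08:20–09:10, 12:45–16:30.
Wyatt ∩ Yolanda: 10:50–11:35, 13:30–14:20, 14:40–16:30.
Wyatt ∩ Yolanda ∩ Grace: 10:50–11:00, 13:30–14:10, 14:15–14:20, 14:40–14:45, 16:00–16:30.
Wyatt ∩ Yolanda ∩ Grace ∩ Farrukh: 13:30–14:10, 14:15–14:20, 14:40–14:45, 16:00–16:30.
Common window lengths: 40, 5, 5, 30 min; longest is 40.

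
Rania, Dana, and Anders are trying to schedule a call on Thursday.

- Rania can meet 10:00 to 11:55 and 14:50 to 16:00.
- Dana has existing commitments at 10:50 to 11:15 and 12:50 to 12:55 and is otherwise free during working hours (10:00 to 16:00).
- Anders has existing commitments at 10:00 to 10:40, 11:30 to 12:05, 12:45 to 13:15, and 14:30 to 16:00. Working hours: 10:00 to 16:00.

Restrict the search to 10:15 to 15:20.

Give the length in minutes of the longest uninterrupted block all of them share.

15 minutes

Dana free within 10:00–16:00: 10:00–10:50, 11:15–12:50, 12:55–16:00.
Anders free within 10:00–16:00: 10:40–11:30, 12:05–12:45, 13:15–14:30.
Rania ∩ Dana: 10:00–10:50, 11:15–11:55, 14:50–16:00.
Rania ∩ Dana ∩ Anders: 10:40–10:50, 11:15–11:30.
Restricted to 10:15–15:20: 10:40–10:50, 11:15–11:30.
Common window lengths: 10, 15 min; longest is 15.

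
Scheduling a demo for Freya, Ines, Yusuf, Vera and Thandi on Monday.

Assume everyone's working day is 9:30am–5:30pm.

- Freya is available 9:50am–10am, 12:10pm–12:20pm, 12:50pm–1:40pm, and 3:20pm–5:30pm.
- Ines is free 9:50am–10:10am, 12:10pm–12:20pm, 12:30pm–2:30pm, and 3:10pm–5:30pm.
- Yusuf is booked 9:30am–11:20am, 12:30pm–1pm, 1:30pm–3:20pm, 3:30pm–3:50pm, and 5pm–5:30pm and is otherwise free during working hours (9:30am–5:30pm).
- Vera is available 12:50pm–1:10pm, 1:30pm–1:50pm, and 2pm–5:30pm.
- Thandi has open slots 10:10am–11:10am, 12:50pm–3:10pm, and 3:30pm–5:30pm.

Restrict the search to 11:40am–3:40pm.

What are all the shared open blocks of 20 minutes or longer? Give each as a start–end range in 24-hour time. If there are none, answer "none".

Yusuf free within 09:30–17:30: 11:20–12:30, 13:00–13:30, 15:20–15:30, 15:50–17:00.
Freya ∩ Ines: 09:50–10:00, 12:10–12:20, 12:50–13:40, 15:20–17:30.
Freya ∩ Ines ∩ Yusuf: 12:10–12:20, 13:00–13:30, 15:20–15:30, 15:50–17:00.
Freya ∩ Ines ∩ Yusuf ∩ Vera: 13:00–13:10, 15:20–15:30, 15:50–17:00.
Freya ∩ Ines ∩ Yusuf ∩ Vera ∩ Thandi: 13:00–13:10, 15:50–17:00.
Restricted to 11:40–15:40: 13:00–13:10.
Windows ≥ 20 min: (none).

none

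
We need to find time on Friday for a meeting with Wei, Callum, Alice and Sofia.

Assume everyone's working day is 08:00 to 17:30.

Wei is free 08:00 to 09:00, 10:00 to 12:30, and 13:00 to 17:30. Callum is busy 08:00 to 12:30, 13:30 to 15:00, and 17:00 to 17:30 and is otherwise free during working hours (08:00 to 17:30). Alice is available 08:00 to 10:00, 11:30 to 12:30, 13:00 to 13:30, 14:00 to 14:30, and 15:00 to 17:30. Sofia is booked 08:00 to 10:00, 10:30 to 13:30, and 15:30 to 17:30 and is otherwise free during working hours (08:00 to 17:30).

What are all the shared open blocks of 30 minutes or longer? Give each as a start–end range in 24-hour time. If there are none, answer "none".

Callum free within 08:00–17:30: 12:30–13:30, 15:00–17:00.
Sofia free within 08:00–17:30: 10:00–10:30, 13:30–15:30.
Wei ∩ Callum: 13:00–13:30, 15:00–17:00.
Wei ∩ Callum ∩ Alice: 13:00–13:30, 15:00–17:00.
Wei ∩ Callum ∩ Alice ∩ Sofia: 15:00–15:30.
Windows ≥ 30 min: 15:00–15:30.

15:00–15:30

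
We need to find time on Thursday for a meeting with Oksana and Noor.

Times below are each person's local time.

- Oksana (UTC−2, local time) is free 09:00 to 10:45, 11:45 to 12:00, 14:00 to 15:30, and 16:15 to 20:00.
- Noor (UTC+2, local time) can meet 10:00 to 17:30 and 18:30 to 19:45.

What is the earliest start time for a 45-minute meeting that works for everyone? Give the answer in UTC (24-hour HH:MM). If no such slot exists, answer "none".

Oksana → UTC: 11:00–12:45, 13:45–14:00, 16:00–17:30, 18:15–22:00.
Noor → UTC: 08:00–15:30, 16:30–17:45.
Oksana ∩ Noor: 11:00–12:45, 13:45–14:00, 16:30–17:30.
Windows ≥ 45 min: 11:00–12:45, 16:30–17:30.
Earliest such window starts at 11:00.

11:00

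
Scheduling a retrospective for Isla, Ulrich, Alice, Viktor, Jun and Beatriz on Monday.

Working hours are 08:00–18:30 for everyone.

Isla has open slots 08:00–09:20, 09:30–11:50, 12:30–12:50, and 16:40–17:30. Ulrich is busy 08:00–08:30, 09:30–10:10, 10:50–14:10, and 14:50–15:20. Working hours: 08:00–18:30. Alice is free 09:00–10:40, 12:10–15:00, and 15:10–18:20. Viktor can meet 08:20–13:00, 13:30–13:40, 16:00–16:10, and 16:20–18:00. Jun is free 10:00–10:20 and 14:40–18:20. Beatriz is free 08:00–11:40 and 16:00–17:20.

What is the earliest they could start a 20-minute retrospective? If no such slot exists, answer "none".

16:40

Ulrich free within 08:00–18:30: 08:30–09:30, 10:10–10:50, 14:10–14:50, 15:20–18:30.
Isla ∩ Ulrich: 08:30–09:20, 10:10–10:50, 16:40–17:30.
Isla ∩ Ulrich ∩ Alice: 09:00–09:20, 10:10–10:40, 16:40–17:30.
Isla ∩ Ulrich ∩ Alice ∩ Viktor: 09:00–09:20, 10:10–10:40, 16:40–17:30.
Isla ∩ Ulrich ∩ Alice ∩ Viktor ∩ Jun: 10:10–10:20, 16:40–17:30.
Isla ∩ Ulrich ∩ Alice ∩ Viktor ∩ Jun ∩ Beatriz: 10:10–10:20, 16:40–17:20.
Windows ≥ 20 min: 16:40–17:20.
Earliest such window starts at 16:40.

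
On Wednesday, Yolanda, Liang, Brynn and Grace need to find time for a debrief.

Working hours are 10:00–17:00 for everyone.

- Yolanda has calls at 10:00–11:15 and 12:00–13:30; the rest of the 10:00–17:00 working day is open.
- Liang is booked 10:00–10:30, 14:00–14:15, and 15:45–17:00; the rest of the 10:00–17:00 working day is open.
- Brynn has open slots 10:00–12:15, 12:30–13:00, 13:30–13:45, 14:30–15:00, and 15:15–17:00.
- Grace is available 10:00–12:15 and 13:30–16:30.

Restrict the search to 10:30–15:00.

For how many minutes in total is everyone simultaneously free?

90 minutes

Yolanda free within 10:00–17:00: 11:15–12:00, 13:30–17:00.
Liang free within 10:00–17:00: 10:30–14:00, 14:15–15:45.
Yolanda ∩ Liang: 11:15–12:00, 13:30–14:00, 14:15–15:45.
Yolanda ∩ Liang ∩ Brynn: 11:15–12:00, 13:30–13:45, 14:30–15:00, 15:15–15:45.
Yolanda ∩ Liang ∩ Brynn ∩ Grace: 11:15–12:00, 13:30–13:45, 14:30–15:00, 15:15–15:45.
Restricted to 10:30–15:00: 11:15–12:00, 13:30–13:45, 14:30–15:00.
Total common minutes: 45 + 15 + 30 = 90.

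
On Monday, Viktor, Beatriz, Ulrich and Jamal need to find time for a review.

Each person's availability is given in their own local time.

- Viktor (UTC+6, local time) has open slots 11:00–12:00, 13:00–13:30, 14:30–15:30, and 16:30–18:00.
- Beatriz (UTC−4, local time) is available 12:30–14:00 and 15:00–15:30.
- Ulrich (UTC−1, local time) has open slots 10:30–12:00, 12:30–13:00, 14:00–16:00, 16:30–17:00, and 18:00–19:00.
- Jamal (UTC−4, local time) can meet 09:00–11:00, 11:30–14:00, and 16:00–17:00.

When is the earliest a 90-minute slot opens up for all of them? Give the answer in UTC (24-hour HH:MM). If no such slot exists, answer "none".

Viktor → UTC: 05:00–06:00, 07:00–07:30, 08:30–09:30, 10:30–12:00.
Beatriz → UTC: 16:30–18:00, 19:00–19:30.
Ulrich → UTC: 11:30–13:00, 13:30–14:00, 15:00–17:00, 17:30–18:00, 19:00–20:00.
Jamal → UTC: 13:00–15:00, 15:30–18:00, 20:00–21:00.
Viktor ∩ Beatriz: (none).
Viktor ∩ Beatriz ∩ Ulrich: (none).
Viktor ∩ Beatriz ∩ Ulrich ∩ Jamal: (none).
Windows ≥ 90 min: (none).

none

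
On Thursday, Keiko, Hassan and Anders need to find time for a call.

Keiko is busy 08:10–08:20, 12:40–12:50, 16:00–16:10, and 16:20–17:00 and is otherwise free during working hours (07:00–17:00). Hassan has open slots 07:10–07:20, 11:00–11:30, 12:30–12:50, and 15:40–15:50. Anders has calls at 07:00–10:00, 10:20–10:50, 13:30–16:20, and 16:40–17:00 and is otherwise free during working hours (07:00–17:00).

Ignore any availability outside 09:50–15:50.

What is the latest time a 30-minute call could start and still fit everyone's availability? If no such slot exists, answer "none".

11:00

Keiko free within 07:00–17:00: 07:00–08:10, 08:20–12:40, 12:50–16:00, 16:10–16:20.
Anders free within 07:00–17:00: 10:00–10:20, 10:50–13:30, 16:20–16:40.
Keiko ∩ Hassan: 07:10–07:20, 11:00–11:30, 12:30–12:40, 15:40–15:50.
Keiko ∩ Hassan ∩ Anders: 11:00–11:30, 12:30–12:40.
Restricted to 09:50–15:50: 11:00–11:30, 12:30–12:40.
Windows ≥ 30 min: 11:00–11:30.
Latest start in the last window 11:00–11:30 is 11:30 − 30 min = 11:00.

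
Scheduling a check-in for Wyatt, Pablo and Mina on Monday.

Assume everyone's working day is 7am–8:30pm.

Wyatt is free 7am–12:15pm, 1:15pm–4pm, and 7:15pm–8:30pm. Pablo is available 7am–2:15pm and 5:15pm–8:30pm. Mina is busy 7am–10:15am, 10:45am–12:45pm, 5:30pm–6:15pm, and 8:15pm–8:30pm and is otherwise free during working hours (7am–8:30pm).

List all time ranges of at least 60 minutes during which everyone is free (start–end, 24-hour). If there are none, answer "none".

13:15–14:15, 19:15–20:15

Mina free within 07:00–20:30: 10:15–10:45, 12:45–17:30, 18:15–20:15.
Wyatt ∩ Pablo: 07:00–12:15, 13:15–14:15, 19:15–20:30.
Wyatt ∩ Pablo ∩ Mina: 10:15–10:45, 13:15–14:15, 19:15–20:15.
Windows ≥ 60 min: 13:15–14:15, 19:15–20:15.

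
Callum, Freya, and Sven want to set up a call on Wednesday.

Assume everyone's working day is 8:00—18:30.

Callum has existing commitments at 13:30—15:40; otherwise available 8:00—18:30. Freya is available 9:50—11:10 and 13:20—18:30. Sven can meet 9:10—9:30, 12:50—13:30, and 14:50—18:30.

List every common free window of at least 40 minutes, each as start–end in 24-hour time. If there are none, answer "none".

Callum free within 08:00–18:30: 08:00–13:30, 15:40–18:30.
Callum ∩ Freya: 09:50–11:10, 13:20–13:30, 15:40–18:30.
Callum ∩ Freya ∩ Sven: 13:20–13:30, 15:40–18:30.
Windows ≥ 40 min: 15:40–18:30.

15:40–18:30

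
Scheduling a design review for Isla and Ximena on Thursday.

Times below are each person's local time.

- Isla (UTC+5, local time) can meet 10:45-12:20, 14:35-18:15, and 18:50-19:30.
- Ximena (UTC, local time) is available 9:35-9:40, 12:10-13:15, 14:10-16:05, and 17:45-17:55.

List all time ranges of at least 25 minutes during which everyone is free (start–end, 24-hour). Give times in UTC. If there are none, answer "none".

12:10–13:15

Isla → UTC: 05:45–07:20, 09:35–13:15, 13:50–14:30.
Ximena → UTC: 09:35–09:40, 12:10–13:15, 14:10–16:05, 17:45–17:55.
Isla ∩ Ximena: 09:35–09:40, 12:10–13:15, 14:10–14:30.
Windows ≥ 25 min: 12:10–13:15.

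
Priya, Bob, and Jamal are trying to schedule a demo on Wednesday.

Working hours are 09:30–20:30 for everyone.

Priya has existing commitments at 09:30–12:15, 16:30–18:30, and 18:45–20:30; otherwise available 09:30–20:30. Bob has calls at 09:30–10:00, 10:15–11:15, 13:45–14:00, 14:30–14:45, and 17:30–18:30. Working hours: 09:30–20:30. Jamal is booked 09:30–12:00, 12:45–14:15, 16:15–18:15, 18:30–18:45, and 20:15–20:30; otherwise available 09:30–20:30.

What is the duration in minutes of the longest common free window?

90 minutes

Priya free within 09:30–20:30: 12:15–16:30, 18:30–18:45.
Bob free within 09:30–20:30: 10:00–10:15, 11:15–13:45, 14:00–14:30, 14:45–17:30, 18:30–20:30.
Jamal free within 09:30–20:30: 12:00–12:45, 14:15–16:15, 18:15–18:30, 18:45–20:15.
Priya ∩ Bob: 12:15–13:45, 14:00–14:30, 14:45–16:30, 18:30–18:45.
Priya ∩ Bob ∩ Jamal: 12:15–12:45, 14:15–14:30, 14:45–16:15.
Common window lengths: 30, 15, 90 min; longest is 90.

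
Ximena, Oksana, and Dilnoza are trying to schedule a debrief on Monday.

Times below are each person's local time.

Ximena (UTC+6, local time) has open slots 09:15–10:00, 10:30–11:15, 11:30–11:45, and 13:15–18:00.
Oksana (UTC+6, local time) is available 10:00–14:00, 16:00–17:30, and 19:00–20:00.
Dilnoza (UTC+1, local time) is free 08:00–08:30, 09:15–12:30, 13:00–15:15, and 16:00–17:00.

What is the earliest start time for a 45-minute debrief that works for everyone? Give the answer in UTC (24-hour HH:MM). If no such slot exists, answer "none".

10:00

Ximena → UTC: 03:15–04:00, 04:30–05:15, 05:30–05:45, 07:15–12:00.
Oksana → UTC: 04:00–08:00, 10:00–11:30, 13:00–14:00.
Dilnoza → UTC: 07:00–07:30, 08:15–11:30, 12:00–14:15, 15:00–16:00.
Ximena ∩ Oksana: 04:30–05:15, 05:30–05:45, 07:15–08:00, 10:00–11:30.
Ximena ∩ Oksana ∩ Dilnoza: 07:15–07:30, 10:00–11:30.
Windows ≥ 45 min: 10:00–11:30.
Earliest such window starts at 10:00.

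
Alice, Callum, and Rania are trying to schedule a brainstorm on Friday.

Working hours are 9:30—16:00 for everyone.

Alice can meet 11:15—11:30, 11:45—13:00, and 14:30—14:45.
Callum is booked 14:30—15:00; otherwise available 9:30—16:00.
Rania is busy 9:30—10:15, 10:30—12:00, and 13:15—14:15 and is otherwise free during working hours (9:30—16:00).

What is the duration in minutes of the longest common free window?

60 minutes

Callum free within 09:30–16:00: 09:30–14:30, 15:00–16:00.
Rania free within 09:30–16:00: 10:15–10:30, 12:00–13:15, 14:15–16:00.
Alice ∩ Callum: 11:15–11:30, 11:45–13:00.
Alice ∩ Callum ∩ Rania: 12:00–13:00.
Single common window of 60 minutes.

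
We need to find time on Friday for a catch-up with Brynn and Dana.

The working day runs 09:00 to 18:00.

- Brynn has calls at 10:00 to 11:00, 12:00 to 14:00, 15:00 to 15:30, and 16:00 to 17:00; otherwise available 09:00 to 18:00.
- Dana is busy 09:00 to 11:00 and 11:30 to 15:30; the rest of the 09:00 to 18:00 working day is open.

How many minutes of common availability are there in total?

Brynn free within 09:00–18:00: 09:00–10:00, 11:00–12:00, 14:00–15:00, 15:30–16:00, 17:00–18:00.
Dana free within 09:00–18:00: 11:00–11:30, 15:30–18:00.
Brynn ∩ Dana: 11:00–11:30, 15:30–16:00, 17:00–18:00.
Total common minutes: 30 + 30 + 60 = 120.

120 minutes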